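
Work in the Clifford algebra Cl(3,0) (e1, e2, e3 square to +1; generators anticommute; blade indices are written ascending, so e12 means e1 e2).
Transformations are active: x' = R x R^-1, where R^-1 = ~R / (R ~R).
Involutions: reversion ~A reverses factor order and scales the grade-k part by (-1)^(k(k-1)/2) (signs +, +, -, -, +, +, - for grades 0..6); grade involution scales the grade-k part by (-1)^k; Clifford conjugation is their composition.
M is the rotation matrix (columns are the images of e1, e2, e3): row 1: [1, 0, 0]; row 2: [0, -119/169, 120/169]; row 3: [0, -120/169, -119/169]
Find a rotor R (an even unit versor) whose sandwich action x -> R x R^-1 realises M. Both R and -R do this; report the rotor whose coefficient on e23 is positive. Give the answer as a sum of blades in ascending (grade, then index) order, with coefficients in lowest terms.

Method: write R = a + b12*e12 + b13*e13 + b23*e23 with a^2 + b12^2 + b13^2 + b23^2 = 1 (so R^-1 = ~R). Expanding the columns R e_j ~R gives tr M = 4a^2 - 1 and, from the antisymmetric part, M21 - M12 = -4a*b12, M13 - M31 = 4a*b13, M32 - M23 = -4a*b23.
Here tr M = -69/169, so a^2 = (1 + tr M)/4 = 25/169 and a = ±5/13. Taking a = 5/13: M21 - M12 = 0, M13 - M31 = 0, M32 - M23 = -240/169, giving b12 = 0, b13 = 0, b23 = 12/13, i.e. R = 5/13 + 12/13*e23.
Its e23 coefficient is already positive.
Answer: 5/13 + 12/13*e23. Key observation: the double cover Spin(3) -> SO(3) sends R and -R to the same matrix (trace -69/169 here), so the stated sign of the e23 coefficient is what selects one sheet.


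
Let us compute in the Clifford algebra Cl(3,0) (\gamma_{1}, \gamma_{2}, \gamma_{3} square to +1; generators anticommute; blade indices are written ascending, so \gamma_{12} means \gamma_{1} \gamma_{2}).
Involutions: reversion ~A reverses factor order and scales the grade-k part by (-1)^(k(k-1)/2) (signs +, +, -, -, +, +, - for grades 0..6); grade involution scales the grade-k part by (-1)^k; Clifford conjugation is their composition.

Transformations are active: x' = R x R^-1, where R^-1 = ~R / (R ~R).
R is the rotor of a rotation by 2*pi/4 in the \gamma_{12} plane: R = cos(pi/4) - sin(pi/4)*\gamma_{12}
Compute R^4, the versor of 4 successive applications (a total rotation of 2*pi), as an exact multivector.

Half-angle bookkeeping: 4 applications in \gamma_{12} add up to rotor phase 4*pi/4 = \pi, so R^4 = cos(\pi) - sin(\pi)*\gamma_{12}.
cos(\pi) = -1 and sin(\pi) = 0, so R^4 = -1. The total rotation 2*pi is 1 full turn, so every vector returns to itself, yet the rotor is -1, on the OTHER sheet of the double cover (an odd number of 2*pi turns).
Answer: -1


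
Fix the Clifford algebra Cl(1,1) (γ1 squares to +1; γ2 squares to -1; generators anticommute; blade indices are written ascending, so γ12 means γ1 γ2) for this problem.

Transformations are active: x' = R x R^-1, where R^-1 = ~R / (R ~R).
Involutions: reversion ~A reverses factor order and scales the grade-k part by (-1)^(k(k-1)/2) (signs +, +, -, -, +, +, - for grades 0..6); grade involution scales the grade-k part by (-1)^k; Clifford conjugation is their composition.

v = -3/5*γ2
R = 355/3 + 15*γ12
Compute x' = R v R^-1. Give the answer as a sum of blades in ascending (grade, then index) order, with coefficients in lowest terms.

~R = 355/3 - 15*γ12, and R ~R = 124000/9, so R^-1 = ~R / (124000/9).
R v = 9*γ1 - 71*γ2
Answer: 1917/12400*γ1 - 7683/12400*γ2


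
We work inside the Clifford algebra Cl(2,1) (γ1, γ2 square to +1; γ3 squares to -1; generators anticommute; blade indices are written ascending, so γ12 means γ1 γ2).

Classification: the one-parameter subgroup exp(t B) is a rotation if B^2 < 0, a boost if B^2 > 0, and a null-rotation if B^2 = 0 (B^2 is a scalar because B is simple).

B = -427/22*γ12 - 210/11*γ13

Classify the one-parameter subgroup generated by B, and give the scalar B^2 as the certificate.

B^2 term by term: the squares give (-427/22)^2*(γ12)^2 + (-210/11)^2*(γ13)^2 = 182329/484*(-1) + 44100/121*(+1) = -49/4 (each basis 2-blade squares to minus the product of its generators' squares); cross terms between blades sharing an index anticommute and cancel. So B^2 = -49/4.
Answer: rotation, certificate B^2 = -49/4. Because -49/4 is invariant under every versor sandwich, the classification follows from its sign alone.


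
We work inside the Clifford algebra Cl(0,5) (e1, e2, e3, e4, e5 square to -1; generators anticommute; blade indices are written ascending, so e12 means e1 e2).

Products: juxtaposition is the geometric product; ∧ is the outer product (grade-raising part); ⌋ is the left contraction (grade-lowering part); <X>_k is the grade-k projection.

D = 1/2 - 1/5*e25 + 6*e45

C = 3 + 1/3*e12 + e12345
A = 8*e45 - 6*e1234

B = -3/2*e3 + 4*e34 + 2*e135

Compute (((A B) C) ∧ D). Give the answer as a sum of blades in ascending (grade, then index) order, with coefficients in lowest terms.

step 1: 24*e12 + 32*e35 + 9*e124 - 16*e134 - 12*e245 - 12*e345
step 2: -8 - 3*e4 + 60*e12 + 12*e13 - 16*e25 + 87*e35 + 59*e124 - 48*e134 - 4*e145 + 16/3*e234 - 36*e245 - 60*e345 + 32/3*e1235 - 4*e12345
step 3: -4 - 3/2*e4 + 30*e12 + 6*e13 - 32/5*e25 + 87/2*e35 - 48*e45 + 59/2*e124 - 24*e134 - 2*e145 + 8/3*e234 - 93/5*e245 - 30*e345 + 116/15*e1235 + 360*e1245 + 72*e1345 + 38/5*e12345
Answer: -4 - 3/2*e4 + 30*e12 + 6*e13 - 32/5*e25 + 87/2*e35 - 48*e45 + 59/2*e124 - 24*e134 - 2*e145 + 8/3*e234 - 93/5*e245 - 30*e345 + 116/15*e1235 + 360*e1245 + 72*e1345 + 38/5*e12345


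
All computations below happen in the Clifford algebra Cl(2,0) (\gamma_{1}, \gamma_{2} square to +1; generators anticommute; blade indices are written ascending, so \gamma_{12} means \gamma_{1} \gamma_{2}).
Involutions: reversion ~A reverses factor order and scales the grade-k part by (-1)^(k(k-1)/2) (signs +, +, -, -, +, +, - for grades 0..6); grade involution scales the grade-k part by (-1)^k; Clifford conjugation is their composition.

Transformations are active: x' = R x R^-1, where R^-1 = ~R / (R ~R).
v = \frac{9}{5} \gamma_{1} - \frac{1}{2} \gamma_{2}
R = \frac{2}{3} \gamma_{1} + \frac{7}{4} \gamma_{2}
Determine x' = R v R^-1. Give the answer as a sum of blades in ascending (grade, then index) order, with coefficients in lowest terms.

~R = \frac{2}{3} \gamma_{1} + \frac{7}{4} \gamma_{2}, and R ~R = \frac{505}{144}, so R^-1 = ~R / (\frac{505}{144}).
R v = \frac{13}{40} - \frac{209}{60} \gamma_{12}
Answer: -\frac{4233}{2525} \gamma_{1} + \frac{4163}{5050} \gamma_{2}


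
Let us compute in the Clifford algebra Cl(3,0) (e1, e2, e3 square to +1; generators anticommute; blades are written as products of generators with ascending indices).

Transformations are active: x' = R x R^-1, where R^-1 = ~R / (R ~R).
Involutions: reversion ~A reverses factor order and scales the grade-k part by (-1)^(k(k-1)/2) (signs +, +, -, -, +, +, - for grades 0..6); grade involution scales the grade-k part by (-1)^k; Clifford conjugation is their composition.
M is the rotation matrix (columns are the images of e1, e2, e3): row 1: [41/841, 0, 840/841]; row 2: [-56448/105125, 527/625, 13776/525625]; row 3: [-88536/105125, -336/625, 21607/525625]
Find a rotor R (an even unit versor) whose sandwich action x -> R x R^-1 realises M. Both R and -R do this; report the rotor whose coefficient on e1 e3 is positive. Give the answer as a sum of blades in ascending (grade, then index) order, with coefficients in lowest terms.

Method: write R = a + b12*e1 e2 + b13*e1 e3 + b23*e2 e3 with a^2 + b12^2 + b13^2 + b23^2 = 1 (so R^-1 = ~R). Expanding the columns R e_j ~R gives tr M = 4a^2 - 1 and, from the antisymmetric part, M21 - M12 = -4a*b12, M13 - M31 = 4a*b13, M32 - M23 = -4a*b23.
Here tr M = 490439/525625, so a^2 = (1 + tr M)/4 = 254016/525625 and a = ±504/725. Taking a = 504/725: M21 - M12 = -56448/105125, M13 - M31 = 193536/105125, M32 - M23 = -296352/525625, giving b12 = 28/145, b13 = 96/145, b23 = 147/725, i.e. R = 504/725 + 28/145*e1 e2 + 96/145*e1 e3 + 147/725*e2 e3.
Its e1 e3 coefficient is already positive.
Answer: 504/725 + 28/145*e1 e2 + 96/145*e1 e3 + 147/725*e2 e3. Uniqueness: Spin(3) -> SO(3) maps R and -R to the same rotation of trace 490439/525625; fixing the sign of the e1 e3 coefficient removes the ambiguity.


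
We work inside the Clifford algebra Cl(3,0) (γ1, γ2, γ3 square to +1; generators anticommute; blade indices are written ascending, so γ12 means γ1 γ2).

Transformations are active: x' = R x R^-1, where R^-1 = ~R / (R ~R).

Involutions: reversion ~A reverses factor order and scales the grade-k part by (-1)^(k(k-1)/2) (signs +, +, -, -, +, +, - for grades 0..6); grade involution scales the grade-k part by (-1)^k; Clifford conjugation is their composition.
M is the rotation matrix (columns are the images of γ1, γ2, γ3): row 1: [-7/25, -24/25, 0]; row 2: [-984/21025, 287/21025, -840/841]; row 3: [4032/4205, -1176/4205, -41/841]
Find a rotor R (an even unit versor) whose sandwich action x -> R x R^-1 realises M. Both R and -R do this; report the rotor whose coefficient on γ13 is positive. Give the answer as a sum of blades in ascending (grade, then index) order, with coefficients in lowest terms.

Method: write R = a + b12*γ12 + b13*γ13 + b23*γ23 with a^2 + b12^2 + b13^2 + b23^2 = 1 (so R^-1 = ~R). Expanding the columns R e_j ~R gives tr M = 4a^2 - 1 and, from the antisymmetric part, M21 - M12 = -4a*b12, M13 - M31 = 4a*b13, M32 - M23 = -4a*b23.
Here tr M = -265/841, so a^2 = (1 + tr M)/4 = 144/841 and a = ±12/29. Taking a = 12/29: M21 - M12 = 768/841, M13 - M31 = -4032/4205, M32 - M23 = 3024/4205, giving b12 = -16/29, b13 = -84/145, b23 = -63/145, i.e. R = 12/29 - 16/29*γ12 - 84/145*γ13 - 63/145*γ23.
Its γ13 coefficient is negative, so report the other preimage -R.
Answer: -12/29 + 16/29*γ12 + 84/145*γ13 + 63/145*γ23. Recall the cover is two-to-one: with M of trace -265/841, both preimages act alike, and the stated γ13 sign chooses the sheet.


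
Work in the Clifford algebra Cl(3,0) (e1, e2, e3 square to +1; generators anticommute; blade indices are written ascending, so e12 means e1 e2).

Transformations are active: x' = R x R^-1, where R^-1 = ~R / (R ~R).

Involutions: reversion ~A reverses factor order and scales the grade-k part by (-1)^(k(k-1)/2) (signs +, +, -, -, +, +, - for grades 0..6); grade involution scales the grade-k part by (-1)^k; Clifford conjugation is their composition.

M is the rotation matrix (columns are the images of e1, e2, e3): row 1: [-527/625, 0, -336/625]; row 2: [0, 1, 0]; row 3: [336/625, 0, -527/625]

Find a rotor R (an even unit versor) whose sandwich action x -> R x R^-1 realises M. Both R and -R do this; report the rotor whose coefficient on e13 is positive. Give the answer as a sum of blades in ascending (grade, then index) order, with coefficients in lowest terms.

Method: write R = a + b12*e12 + b13*e13 + b23*e23 with a^2 + b12^2 + b13^2 + b23^2 = 1 (so R^-1 = ~R). Expanding the columns R e_j ~R gives tr M = 4a^2 - 1 and, from the antisymmetric part, M21 - M12 = -4a*b12, M13 - M31 = 4a*b13, M32 - M23 = -4a*b23.
Here tr M = -429/625, so a^2 = (1 + tr M)/4 = 49/625 and a = ±7/25. Taking a = 7/25: M21 - M12 = 0, M13 - M31 = -672/625, M32 - M23 = 0, giving b12 = 0, b13 = -24/25, b23 = 0, i.e. R = 7/25 - 24/25*e13.
Its e13 coefficient is negative, so report the other preimage -R.
Answer: -7/25 + 24/25*e13. Note: both R and -R realise this M (trace -429/625); the covering map identifies them, and the e13-coefficient sign is the tie-breaker.


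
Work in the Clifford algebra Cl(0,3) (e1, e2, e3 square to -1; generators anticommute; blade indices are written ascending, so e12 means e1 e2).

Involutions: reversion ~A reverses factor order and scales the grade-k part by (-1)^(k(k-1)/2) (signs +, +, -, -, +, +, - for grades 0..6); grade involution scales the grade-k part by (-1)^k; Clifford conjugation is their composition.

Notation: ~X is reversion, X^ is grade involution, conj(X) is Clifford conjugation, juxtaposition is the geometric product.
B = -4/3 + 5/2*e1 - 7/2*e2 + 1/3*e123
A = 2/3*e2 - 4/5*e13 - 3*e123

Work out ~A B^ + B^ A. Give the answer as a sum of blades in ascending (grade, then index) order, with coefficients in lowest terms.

first term: -10/3 - 52/45*e2 - 2*e3 + 5/3*e12 + 829/90*e13 + 15/2*e23 - 34/5*e123
second term: -4/3 - 28/45*e2 - 2*e3 - 5/3*e12 - 869/90*e13 - 15/2*e23 + 34/5*e123
Answer: -14/3 - 16/9*e2 - 4*e3 - 4/9*e13


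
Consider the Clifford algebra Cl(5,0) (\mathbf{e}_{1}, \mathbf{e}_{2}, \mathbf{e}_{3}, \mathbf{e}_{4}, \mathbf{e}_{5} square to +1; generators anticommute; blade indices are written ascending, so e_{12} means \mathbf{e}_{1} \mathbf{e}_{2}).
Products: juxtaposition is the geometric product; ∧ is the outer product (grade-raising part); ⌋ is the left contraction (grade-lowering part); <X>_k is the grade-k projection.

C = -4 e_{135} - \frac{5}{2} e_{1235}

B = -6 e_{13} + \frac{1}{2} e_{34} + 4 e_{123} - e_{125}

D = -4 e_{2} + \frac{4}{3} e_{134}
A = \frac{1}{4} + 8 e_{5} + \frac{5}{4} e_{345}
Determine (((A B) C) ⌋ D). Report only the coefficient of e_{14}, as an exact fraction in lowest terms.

step 1: -\frac{5}{8} e_{5} - 8 e_{12} - \frac{3}{2} e_{13} + \frac{1}{8} e_{34} + e_{123} - \frac{1}{4} e_{125} - 48 e_{135} + \frac{15}{2} e_{145} + 4 e_{345} - \frac{5}{4} e_{1234} - 32 e_{1235} + 5 e_{1245}
step 2: -112 + 8 e_{2} + \frac{5}{8} e_{3} - \frac{7}{2} e_{5} + \frac{5}{2} e_{13} + 16 e_{14} - e_{23} - \frac{1}{4} e_{25} - \frac{35}{2} e_{34} - 20 e_{35} + \frac{25}{8} e_{45} - \frac{25}{16} e_{123} - 10 e_{124} + \frac{1}{2} e_{145} + \frac{5}{4} e_{234} - 32 e_{235} + 5 e_{245} + \frac{5}{16} e_{1245}
step 3: -32 + \frac{70}{3} e_{1} + 448 e_{2} + \frac{64}{3} e_{3} - \frac{10}{3} e_{4} - \frac{5}{6} e_{14} - \frac{448}{3} e_{134}
Answer: -\frac{5}{6}


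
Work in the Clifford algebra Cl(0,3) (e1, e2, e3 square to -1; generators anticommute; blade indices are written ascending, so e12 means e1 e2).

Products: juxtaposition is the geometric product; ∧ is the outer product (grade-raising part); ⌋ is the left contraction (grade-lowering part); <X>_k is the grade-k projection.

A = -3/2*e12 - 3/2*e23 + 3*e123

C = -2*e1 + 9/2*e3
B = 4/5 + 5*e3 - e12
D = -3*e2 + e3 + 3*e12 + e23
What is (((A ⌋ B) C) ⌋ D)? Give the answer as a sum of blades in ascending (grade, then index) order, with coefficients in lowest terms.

step 1: -3/2
step 2: 3*e1 - 27/4*e3
step 3: 27/4 - 63/4*e2
Answer: 27/4 - 63/4*e2


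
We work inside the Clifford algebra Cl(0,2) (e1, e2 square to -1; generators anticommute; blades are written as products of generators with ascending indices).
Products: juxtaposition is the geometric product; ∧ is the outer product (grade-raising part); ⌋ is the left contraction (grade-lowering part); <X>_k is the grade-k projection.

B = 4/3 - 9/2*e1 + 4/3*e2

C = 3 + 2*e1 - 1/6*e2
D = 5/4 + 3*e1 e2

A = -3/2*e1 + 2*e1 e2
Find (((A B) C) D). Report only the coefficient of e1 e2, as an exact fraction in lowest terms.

step 1: -27/4 - 14/3*e1 - 9*e2 + 2/3*e1 e2
step 2: -149/12 - 493/18*e1 - 589/24*e2 + 187/9*e1 e2
step 3: -3737/48 - 3883/36*e1 + 4943/96*e2 - 203/18*e1 e2
Answer: -203/18


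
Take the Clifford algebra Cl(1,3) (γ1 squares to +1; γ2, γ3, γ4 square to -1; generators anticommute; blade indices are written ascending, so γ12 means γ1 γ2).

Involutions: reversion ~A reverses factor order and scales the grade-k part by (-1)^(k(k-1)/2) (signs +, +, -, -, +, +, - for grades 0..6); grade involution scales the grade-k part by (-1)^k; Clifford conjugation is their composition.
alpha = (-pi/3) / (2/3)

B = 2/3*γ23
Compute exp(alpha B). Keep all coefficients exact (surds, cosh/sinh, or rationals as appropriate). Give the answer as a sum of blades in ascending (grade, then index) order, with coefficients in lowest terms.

B^2 = (2/3)^2*(γ23)^2 = 4/9*(-1) = -4/9 (a basis 2-blade squares to minus the product of its generators' squares).
B^2 = -4/9 — a negative square means the series sums to a rotation: l = 2/3, alpha*l = -pi/3, so exp(alpha B) = cos(-pi/3) + (sin(-pi/3)/(2/3))*B = 1/2 + (-3*sqrt(3)/4)*B.
Answer: 1/2 - sqrt(3)/2*γ23


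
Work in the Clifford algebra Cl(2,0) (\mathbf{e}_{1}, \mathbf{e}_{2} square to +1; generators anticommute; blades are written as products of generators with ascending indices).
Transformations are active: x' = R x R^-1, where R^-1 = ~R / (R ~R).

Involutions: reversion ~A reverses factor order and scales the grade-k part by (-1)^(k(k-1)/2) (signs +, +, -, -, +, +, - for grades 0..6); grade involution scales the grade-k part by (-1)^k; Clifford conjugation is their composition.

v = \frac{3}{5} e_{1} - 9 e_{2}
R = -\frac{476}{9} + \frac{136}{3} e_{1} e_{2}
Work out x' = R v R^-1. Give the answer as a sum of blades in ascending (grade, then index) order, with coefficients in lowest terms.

~R = -\frac{476}{9} - \frac{136}{3} e_{1} e_{2}, and R ~R = \frac{393040}{81}, so R^-1 = ~R / (\frac{393040}{81}).
R v = -\frac{6596}{15} e_{1} + \frac{2244}{5} e_{2}
Answer: \frac{3819}{425} e_{1} - \frac{333}{425} e_{2}


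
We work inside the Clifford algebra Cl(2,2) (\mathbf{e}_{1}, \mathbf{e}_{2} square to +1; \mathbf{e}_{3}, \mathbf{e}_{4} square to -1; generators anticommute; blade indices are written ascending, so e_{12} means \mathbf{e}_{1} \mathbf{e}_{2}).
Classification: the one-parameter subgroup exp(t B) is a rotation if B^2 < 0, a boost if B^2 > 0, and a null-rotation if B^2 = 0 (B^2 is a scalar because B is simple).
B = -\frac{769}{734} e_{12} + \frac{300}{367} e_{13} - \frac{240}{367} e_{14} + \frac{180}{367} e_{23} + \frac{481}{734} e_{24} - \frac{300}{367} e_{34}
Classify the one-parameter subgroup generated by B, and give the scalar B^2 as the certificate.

B^2 term by term: the squares give (-\frac{769}{734})^2*(e_{12})^2 + (\frac{300}{367})^2*(e_{13})^2 + (-\frac{240}{367})^2*(e_{14})^2 + (\frac{180}{367})^2*(e_{23})^2 + (\frac{481}{734})^2*(e_{24})^2 + (-\frac{300}{367})^2*(e_{34})^2 = \frac{591361}{538756}*(-1) + \frac{90000}{134689}*(+1) + \frac{57600}{134689}*(+1) + \frac{32400}{134689}*(+1) + \frac{231361}{538756}*(+1) + \frac{90000}{134689}*(-1) = 0 (each basis 2-blade squares to minus the product of its generators' squares); cross terms between blades sharing an index anticommute and cancel; the commuting (index-disjoint) pairs give grade-4 terms 2*c*c'*(blade product), which cancel blade by blade — e_{1234}: \frac{230700}{134689} - \frac{144300}{134689} - \frac{86400}{134689} = 0 — confirming B is simple. So B^2 = 0.
Answer: null-rotation, certificate B^2 = 0. Why this suffices: the scalar 0 survives any versor conjugation, so its sign alone determines the class however B is presented.


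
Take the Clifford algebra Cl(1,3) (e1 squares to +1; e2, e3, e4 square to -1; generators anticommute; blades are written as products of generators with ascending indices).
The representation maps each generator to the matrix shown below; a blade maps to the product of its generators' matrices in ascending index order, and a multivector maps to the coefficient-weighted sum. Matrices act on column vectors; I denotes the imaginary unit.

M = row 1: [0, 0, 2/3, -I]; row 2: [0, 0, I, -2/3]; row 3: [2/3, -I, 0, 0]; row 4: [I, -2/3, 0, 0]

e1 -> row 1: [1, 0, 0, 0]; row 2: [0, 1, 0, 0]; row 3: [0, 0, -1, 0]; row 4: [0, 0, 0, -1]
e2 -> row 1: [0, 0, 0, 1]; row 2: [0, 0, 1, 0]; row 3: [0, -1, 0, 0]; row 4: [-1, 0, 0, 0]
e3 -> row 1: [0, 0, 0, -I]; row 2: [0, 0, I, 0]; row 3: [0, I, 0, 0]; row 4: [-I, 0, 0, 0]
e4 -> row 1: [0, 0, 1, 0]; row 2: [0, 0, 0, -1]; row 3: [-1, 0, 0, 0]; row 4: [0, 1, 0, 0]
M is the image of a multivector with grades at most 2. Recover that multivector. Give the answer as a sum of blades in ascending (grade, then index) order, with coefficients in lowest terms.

Method: the blade images are trace-orthogonal — tr(rho(e_A) rho(e_B)^-1) = 4 if A = B and 0 otherwise — and rho(e_A)^-1 = (e_A)^2 * rho(e_A) with (e_A)^2 = +1 or -1, so the coefficient of e_A in the preimage is (e_A)^2 * tr(M rho(e_A))/4.
Nonzero projections over blades of grade <= 2: e1 e3: (e1 e3)^2 = +1, tr(M rho(e1 e3)) = 4, coefficient 1; e1 e4: (e1 e4)^2 = +1, tr(M rho(e1 e4)) = 8/3, coefficient 2/3. Every other blade of grade <= 2 projects to 0.
Answer: e1 e3 + 2/3*e1 e4


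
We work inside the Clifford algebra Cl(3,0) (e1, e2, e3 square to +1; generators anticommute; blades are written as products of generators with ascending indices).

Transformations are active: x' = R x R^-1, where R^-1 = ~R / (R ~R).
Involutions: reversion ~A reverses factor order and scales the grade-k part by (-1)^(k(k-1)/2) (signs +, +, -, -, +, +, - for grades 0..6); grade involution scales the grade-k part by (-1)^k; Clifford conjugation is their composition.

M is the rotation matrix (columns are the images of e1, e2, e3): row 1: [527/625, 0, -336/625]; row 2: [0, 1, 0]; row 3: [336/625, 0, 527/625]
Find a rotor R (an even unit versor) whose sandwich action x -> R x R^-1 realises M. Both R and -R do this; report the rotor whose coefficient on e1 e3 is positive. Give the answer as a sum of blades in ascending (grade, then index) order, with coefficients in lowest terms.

Method: write R = a + b12*e1 e2 + b13*e1 e3 + b23*e2 e3 with a^2 + b12^2 + b13^2 + b23^2 = 1 (so R^-1 = ~R). Expanding the columns R e_j ~R gives tr M = 4a^2 - 1 and, from the antisymmetric part, M21 - M12 = -4a*b12, M13 - M31 = 4a*b13, M32 - M23 = -4a*b23.
Here tr M = 1679/625, so a^2 = (1 + tr M)/4 = 576/625 and a = ±24/25. Taking a = 24/25: M21 - M12 = 0, M13 - M31 = -672/625, M32 - M23 = 0, giving b12 = 0, b13 = -7/25, b23 = 0, i.e. R = 24/25 - 7/25*e1 e3.
Its e1 e3 coefficient is negative, so report the other preimage -R.
Answer: -24/25 + 7/25*e1 e3. Key observation: the double cover Spin(3) -> SO(3) sends R and -R to the same matrix (trace 1679/625 here), so the stated sign of the e1 e3 coefficient is what selects one sheet.


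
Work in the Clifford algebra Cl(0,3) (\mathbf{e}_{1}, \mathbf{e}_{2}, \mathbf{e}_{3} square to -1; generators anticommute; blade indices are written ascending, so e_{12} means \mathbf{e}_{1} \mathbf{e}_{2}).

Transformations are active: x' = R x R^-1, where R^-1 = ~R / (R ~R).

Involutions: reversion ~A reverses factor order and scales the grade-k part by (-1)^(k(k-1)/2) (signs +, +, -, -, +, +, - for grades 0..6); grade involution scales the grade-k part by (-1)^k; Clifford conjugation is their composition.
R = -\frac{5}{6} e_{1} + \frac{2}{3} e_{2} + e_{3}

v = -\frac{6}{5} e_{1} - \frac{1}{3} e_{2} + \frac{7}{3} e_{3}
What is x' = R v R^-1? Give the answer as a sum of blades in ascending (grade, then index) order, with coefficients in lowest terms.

~R = -\frac{5}{6} e_{1} + \frac{2}{3} e_{2} + e_{3}, and R ~R = -\frac{77}{36}, so R^-1 = ~R / (-\frac{77}{36}).
R v = -\frac{28}{9} + \frac{97}{90} e_{12} - \frac{67}{90} e_{13} + \frac{17}{9} e_{23}
Answer: -\frac{202}{165} e_{1} + \frac{25}{11} e_{2} + \frac{19}{33} e_{3}


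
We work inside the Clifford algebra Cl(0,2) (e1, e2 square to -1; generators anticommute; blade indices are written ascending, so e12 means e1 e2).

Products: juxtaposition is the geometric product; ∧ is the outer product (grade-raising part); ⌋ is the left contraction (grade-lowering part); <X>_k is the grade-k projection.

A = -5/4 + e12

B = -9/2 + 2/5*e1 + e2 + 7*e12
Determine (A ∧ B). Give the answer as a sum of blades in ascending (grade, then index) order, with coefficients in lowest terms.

step 1: 45/8 - 1/2*e1 - 5/4*e2 - 53/4*e12
Answer: 45/8 - 1/2*e1 - 5/4*e2 - 53/4*e12


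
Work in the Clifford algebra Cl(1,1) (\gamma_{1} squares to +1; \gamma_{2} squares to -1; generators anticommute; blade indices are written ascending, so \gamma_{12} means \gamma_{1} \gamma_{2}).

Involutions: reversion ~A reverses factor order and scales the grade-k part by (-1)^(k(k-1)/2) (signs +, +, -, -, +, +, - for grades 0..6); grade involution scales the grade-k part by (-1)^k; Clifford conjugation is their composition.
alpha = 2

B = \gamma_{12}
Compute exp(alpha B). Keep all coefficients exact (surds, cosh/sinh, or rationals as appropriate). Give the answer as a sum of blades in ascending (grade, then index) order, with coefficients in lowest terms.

B^2 = (1)^2*(\gamma_{12})^2 = 1*(+1) = 1 (a basis 2-blade squares to minus the product of its generators' squares).
B^2 = 1 — hyperbolic case — the even/odd split gives cosh and sinh: l = 1, alpha*l = 2, so exp(alpha B) = cosh(2) + (sinh(2)/1)*B = \cosh{\left(2 \right)} + (\sinh{\left(2 \right)})*B.
Answer: \cosh{\left(2 \right)} + \sinh{\left(2 \right)} \gamma_{12}


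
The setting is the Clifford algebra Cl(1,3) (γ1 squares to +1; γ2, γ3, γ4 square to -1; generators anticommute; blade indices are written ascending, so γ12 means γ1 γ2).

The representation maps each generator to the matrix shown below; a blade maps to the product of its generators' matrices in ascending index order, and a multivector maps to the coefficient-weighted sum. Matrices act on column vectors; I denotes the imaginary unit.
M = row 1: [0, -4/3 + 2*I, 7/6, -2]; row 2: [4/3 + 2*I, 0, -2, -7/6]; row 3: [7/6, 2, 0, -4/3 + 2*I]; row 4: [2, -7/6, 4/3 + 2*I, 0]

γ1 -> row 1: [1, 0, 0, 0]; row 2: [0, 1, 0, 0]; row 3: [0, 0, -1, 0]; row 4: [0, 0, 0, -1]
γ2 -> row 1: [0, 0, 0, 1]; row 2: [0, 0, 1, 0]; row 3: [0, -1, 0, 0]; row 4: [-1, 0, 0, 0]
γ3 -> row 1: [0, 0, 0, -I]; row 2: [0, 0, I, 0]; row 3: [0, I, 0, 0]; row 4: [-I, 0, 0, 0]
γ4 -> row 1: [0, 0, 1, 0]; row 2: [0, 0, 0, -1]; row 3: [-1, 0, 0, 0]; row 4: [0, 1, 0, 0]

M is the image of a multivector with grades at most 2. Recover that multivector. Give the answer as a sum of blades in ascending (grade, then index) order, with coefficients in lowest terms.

Method: the blade images are trace-orthogonal — tr(rho(e_A) rho(e_B)^-1) = 4 if A = B and 0 otherwise — and rho(e_A)^-1 = (e_A)^2 * rho(e_A) with (e_A)^2 = +1 or -1, so the coefficient of e_A in the preimage is (e_A)^2 * tr(M rho(e_A))/4.
Nonzero projections over blades of grade <= 2: γ2: (γ2)^2 = -1, tr(M rho(γ2)) = 8, coefficient -2; γ14: (γ14)^2 = +1, tr(M rho(γ14)) = 14/3, coefficient 7/6; γ24: (γ24)^2 = -1, tr(M rho(γ24)) = 16/3, coefficient -4/3; γ34: (γ34)^2 = -1, tr(M rho(γ34)) = 8, coefficient -2. Every other blade of grade <= 2 projects to 0.
Answer: -2*γ2 + 7/6*γ14 - 4/3*γ24 - 2*γ34


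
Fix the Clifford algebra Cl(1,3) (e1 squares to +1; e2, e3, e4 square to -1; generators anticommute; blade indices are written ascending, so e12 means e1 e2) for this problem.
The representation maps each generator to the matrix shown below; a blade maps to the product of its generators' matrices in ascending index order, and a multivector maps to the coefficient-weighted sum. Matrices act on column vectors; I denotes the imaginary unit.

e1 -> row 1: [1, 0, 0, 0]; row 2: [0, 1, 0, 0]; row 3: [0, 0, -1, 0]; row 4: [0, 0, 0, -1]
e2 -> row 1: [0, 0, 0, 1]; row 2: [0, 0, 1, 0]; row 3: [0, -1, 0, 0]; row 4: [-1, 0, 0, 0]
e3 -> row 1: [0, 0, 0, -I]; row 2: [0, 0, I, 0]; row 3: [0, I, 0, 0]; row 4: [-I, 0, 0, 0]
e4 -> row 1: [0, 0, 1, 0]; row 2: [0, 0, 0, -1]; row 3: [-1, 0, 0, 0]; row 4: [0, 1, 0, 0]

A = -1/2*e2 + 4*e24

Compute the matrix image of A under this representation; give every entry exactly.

Bivector images (products of the table entries): rho(e24) = rho(e2)rho(e4) = row 1: [0, 1, 0, 0]; row 2: [-1, 0, 0, 0]; row 3: [0, 0, 0, 1]; row 4: [0, 0, -1, 0].
M = (-1/2)*rho(e2) + (4)*rho(e24), summed entrywise:
Answer: row 1: [0, 4, 0, -1/2]; row 2: [-4, 0, -1/2, 0]; row 3: [0, 1/2, 0, 4]; row 4: [1/2, 0, -4, 0]


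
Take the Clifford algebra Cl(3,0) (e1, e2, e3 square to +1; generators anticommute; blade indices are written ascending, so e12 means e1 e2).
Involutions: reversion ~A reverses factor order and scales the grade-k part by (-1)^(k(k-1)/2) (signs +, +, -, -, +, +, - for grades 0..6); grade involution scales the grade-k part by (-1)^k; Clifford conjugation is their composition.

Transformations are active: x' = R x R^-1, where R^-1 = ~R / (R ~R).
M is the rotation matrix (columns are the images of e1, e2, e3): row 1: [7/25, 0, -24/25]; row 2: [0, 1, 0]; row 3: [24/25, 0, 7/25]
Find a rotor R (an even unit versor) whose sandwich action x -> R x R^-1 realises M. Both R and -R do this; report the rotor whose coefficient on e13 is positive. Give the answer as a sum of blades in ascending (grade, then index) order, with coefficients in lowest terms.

Method: write R = a + b12*e12 + b13*e13 + b23*e23 with a^2 + b12^2 + b13^2 + b23^2 = 1 (so R^-1 = ~R). Expanding the columns R e_j ~R gives tr M = 4a^2 - 1 and, from the antisymmetric part, M21 - M12 = -4a*b12, M13 - M31 = 4a*b13, M32 - M23 = -4a*b23.
Here tr M = 39/25, so a^2 = (1 + tr M)/4 = 16/25 and a = ±4/5. Taking a = 4/5: M21 - M12 = 0, M13 - M31 = -48/25, M32 - M23 = 0, giving b12 = 0, b13 = -3/5, b23 = 0, i.e. R = 4/5 - 3/5*e13.
Its e13 coefficient is negative, so report the other preimage -R.
Answer: -4/5 + 3/5*e13. Sheet selection: the two-to-one cover makes ±R indistinguishable at the matrix level (trace 39/25), so uniqueness comes from the required sign on e13.


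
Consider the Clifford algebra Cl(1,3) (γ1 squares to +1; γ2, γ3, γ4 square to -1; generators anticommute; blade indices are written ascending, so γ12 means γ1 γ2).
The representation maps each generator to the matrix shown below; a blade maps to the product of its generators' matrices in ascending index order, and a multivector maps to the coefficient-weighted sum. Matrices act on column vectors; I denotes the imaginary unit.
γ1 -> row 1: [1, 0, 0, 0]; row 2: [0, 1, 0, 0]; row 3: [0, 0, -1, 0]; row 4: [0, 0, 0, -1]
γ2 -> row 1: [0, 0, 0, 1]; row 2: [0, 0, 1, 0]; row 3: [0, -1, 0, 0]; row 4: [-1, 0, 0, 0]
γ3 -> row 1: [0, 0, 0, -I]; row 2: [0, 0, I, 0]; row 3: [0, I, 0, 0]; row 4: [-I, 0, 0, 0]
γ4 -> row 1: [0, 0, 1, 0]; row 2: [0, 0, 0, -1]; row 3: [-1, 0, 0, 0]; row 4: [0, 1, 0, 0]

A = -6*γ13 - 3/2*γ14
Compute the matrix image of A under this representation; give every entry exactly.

Bivector images (products of the table entries): rho(γ13) = rho(γ1)rho(γ3) = row 1: [0, 0, 0, -I]; row 2: [0, 0, I, 0]; row 3: [0, -I, 0, 0]; row 4: [I, 0, 0, 0]; rho(γ14) = rho(γ1)rho(γ4) = row 1: [0, 0, 1, 0]; row 2: [0, 0, 0, -1]; row 3: [1, 0, 0, 0]; row 4: [0, -1, 0, 0].
M = (-6)*rho(γ13) + (-3/2)*rho(γ14), summed entrywise:
Answer: row 1: [0, 0, -3/2, 6*I]; row 2: [0, 0, -6*I, 3/2]; row 3: [-3/2, 6*I, 0, 0]; row 4: [-6*I, 3/2, 0, 0]


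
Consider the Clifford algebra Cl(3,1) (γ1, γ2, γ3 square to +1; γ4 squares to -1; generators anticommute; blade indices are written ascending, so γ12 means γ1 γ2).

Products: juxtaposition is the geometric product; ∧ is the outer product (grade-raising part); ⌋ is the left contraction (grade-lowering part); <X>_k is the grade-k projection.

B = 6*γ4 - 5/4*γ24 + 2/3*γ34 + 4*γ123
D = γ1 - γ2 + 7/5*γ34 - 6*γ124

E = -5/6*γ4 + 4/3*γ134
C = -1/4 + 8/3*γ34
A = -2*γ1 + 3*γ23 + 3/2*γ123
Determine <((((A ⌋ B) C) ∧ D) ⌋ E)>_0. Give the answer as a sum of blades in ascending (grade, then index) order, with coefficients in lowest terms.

step 1: -6 - 12*γ1 - 8*γ23
step 2: 3/2 + 3*γ1 + 2*γ23 - 64/3*γ24 - 16*γ34 - 32*γ134
step 3: 3/2*γ1 - 3/2*γ2 - 3*γ12 + 21/10*γ34 + 2*γ123 - 91/3*γ124 - 59/5*γ134 + 16*γ234 + 32*γ1234
step 4: -236/15 + 14/5*γ1 + 2*γ34
step 5: -236/15
Answer: -236/15


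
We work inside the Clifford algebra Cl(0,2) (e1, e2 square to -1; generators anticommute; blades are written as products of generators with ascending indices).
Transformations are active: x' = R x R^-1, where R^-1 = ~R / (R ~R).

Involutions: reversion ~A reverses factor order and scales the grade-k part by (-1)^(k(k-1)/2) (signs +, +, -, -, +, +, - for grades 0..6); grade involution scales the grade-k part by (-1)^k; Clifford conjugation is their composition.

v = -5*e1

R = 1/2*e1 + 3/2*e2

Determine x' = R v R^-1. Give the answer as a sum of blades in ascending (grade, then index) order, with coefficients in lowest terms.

~R = 1/2*e1 + 3/2*e2, and R ~R = -5/2, so R^-1 = ~R / (-5/2).
R v = 5/2 + 15/2*e1 e2
Answer: 4*e1 - 3*e2


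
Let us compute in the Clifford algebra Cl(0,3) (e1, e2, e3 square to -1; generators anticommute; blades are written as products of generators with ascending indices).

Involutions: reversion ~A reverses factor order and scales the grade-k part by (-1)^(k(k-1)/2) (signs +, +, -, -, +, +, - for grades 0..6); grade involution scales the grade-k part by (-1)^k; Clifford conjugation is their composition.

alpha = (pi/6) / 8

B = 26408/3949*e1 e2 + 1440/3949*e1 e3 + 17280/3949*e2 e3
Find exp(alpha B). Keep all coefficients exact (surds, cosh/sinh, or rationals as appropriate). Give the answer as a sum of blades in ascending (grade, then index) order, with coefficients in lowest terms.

B^2 term by term: the squares give (26408/3949)^2*(e1 e2)^2 + (1440/3949)^2*(e1 e3)^2 + (17280/3949)^2*(e2 e3)^2 = 697382464/15594601*(-1) + 2073600/15594601*(-1) + 298598400/15594601*(-1) = -64 (each basis 2-blade squares to minus the product of its generators' squares); cross terms between blades sharing an index anticommute and cancel. So B^2 = -64.
B^2 = -64 — B^2 < 0, so the exponential closes trigonometrically: l = 8, alpha*l = pi/6, so exp(alpha B) = cos(pi/6) + (sin(pi/6)/8)*B = sqrt(3)/2 + (1/16)*B.
Answer: sqrt(3)/2 + 3301/7898*e1 e2 + 90/3949*e1 e3 + 1080/3949*e2 e3


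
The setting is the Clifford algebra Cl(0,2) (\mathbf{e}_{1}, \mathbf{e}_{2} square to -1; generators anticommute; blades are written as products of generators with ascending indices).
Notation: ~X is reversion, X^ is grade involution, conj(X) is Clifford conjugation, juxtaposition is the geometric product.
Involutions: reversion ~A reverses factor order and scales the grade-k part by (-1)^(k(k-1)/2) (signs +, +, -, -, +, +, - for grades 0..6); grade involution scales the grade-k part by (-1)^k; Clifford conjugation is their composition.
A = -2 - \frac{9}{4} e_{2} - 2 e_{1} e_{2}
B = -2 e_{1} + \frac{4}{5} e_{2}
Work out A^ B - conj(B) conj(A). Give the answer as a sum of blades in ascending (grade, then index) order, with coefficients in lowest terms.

first term: -\frac{9}{5} + \frac{28}{5} e_{1} + \frac{12}{5} e_{2} + \frac{9}{2} e_{1} e_{2}
second term: \frac{9}{5} - \frac{28}{5} e_{1} - \frac{12}{5} e_{2} + \frac{9}{2} e_{1} e_{2}
Answer: -\frac{18}{5} + \frac{56}{5} e_{1} + \frac{24}{5} e_{2}


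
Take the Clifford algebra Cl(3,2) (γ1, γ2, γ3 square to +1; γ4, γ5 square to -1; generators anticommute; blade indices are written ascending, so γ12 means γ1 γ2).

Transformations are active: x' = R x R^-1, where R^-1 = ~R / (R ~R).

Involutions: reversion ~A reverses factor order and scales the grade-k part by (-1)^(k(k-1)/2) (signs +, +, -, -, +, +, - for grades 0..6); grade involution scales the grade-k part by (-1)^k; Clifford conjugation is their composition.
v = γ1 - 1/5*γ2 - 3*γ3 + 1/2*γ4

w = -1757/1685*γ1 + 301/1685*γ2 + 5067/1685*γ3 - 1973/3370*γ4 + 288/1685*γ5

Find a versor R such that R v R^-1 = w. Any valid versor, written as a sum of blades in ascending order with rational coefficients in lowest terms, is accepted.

Construction: equal norms (both 979/100) license R = v + w = -72/1685*γ1 - 36/1685*γ2 + 12/1685*γ3 - 144/1685*γ4 + 288/1685*γ5 — nothing changes along that direction, while (v - w)/2 changes sign, so v maps onto w.
Answer: -72/1685*γ1 - 36/1685*γ2 + 12/1685*γ3 - 144/1685*γ4 + 288/1685*γ5


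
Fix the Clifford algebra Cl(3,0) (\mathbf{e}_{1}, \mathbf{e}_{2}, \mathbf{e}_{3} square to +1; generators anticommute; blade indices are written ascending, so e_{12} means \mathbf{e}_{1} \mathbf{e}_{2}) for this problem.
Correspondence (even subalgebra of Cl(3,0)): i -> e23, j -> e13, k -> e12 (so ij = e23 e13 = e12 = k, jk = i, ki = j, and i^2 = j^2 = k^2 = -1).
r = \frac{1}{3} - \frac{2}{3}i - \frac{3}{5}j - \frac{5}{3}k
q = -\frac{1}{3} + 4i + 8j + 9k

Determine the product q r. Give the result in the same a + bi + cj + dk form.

In blades: q = -\frac{1}{3} + 9 e_{12} + 8 e_{13} + 4 e_{23}, r = \frac{1}{3} - \frac{5}{3} e_{12} - \frac{3}{5} e_{13} - \frac{2}{3} e_{23}.
Distribute q over r term by term (generator squares from the signature, products reordered to ascending indices): (-\frac{1}{3})*r = -\frac{1}{9} + \frac{5}{9} e_{12} + \frac{1}{5} e_{13} + \frac{2}{9} e_{23}; (9 e_{12})*r = 15 + 3 e_{12} - 6 e_{13} + \frac{27}{5} e_{23}; (8 e_{13})*r = \frac{24}{5} + \frac{16}{3} e_{12} + \frac{8}{3} e_{13} - \frac{40}{3} e_{23}; (4 e_{23})*r = \frac{8}{3} - \frac{12}{5} e_{12} + \frac{20}{3} e_{13} + \frac{4}{3} e_{23}.
Sum: \frac{1006}{45} + \frac{292}{45} e_{12} + \frac{53}{15} e_{13} - \frac{287}{45} e_{23}; translating back through the correspondence:
Answer: \frac{1006}{45} - \frac{287}{45}i + \frac{53}{15}j + \frac{292}{45}k


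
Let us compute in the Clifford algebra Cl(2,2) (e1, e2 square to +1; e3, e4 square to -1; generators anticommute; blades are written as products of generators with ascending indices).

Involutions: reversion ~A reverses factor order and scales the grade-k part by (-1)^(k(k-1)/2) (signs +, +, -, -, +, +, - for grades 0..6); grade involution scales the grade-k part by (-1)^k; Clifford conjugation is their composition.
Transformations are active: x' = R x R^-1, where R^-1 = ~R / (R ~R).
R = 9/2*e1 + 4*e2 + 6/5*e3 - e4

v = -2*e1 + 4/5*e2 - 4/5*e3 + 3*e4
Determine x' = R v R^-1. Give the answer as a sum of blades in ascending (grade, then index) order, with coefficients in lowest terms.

~R = 9/2*e1 + 4*e2 + 6/5*e3 - e4, and R ~R = 3381/100, so R^-1 = ~R / (3381/100).
R v = -46/25 + 58/5*e1 e2 - 6/5*e1 e3 + 23/2*e1 e4 - 104/25*e2 e3 + 64/5*e2 e4 + 14/5*e3 e4
Answer: 74/49*e1 - 908/735*e2 + 164/245*e3 - 425/147*e4


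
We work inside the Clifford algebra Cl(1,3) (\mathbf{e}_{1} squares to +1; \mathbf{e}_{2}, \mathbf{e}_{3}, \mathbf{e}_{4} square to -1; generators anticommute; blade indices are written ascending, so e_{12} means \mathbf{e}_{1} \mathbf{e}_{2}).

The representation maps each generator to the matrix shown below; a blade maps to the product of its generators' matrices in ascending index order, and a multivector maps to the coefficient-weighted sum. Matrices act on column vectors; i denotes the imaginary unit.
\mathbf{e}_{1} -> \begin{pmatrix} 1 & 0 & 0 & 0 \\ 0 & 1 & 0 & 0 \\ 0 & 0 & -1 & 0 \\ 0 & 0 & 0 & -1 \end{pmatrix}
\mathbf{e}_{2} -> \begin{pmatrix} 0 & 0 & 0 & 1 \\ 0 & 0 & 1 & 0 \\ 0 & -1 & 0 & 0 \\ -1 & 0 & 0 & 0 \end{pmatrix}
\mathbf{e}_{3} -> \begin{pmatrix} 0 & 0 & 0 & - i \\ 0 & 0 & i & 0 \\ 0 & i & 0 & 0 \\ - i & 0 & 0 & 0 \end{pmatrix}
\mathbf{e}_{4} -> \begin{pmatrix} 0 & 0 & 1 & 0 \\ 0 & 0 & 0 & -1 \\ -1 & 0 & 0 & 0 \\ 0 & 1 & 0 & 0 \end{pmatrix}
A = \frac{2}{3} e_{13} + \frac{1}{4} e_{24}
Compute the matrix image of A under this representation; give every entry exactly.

Bivector images (products of the table entries): rho(e_{13}) = rho(\mathbf{e}_{1})rho(\mathbf{e}_{3}) = \begin{pmatrix} 0 & 0 & 0 & - i \\ 0 & 0 & i & 0 \\ 0 & - i & 0 & 0 \\ i & 0 & 0 & 0 \end{pmatrix}; rho(e_{24}) = rho(\mathbf{e}_{2})rho(\mathbf{e}_{4}) = \begin{pmatrix} 0 & 1 & 0 & 0 \\ -1 & 0 & 0 & 0 \\ 0 & 0 & 0 & 1 \\ 0 & 0 & -1 & 0 \end{pmatrix}.
M = (\frac{2}{3})*rho(e_{13}) + (\frac{1}{4})*rho(e_{24}), summed entrywise:
Answer: \begin{pmatrix} 0 & \frac{1}{4} & 0 & - \frac{2 i}{3} \\ - \frac{1}{4} & 0 & \frac{2 i}{3} & 0 \\ 0 & - \frac{2 i}{3} & 0 & \frac{1}{4} \\ \frac{2 i}{3} & 0 & - \frac{1}{4} & 0 \end{pmatrix}


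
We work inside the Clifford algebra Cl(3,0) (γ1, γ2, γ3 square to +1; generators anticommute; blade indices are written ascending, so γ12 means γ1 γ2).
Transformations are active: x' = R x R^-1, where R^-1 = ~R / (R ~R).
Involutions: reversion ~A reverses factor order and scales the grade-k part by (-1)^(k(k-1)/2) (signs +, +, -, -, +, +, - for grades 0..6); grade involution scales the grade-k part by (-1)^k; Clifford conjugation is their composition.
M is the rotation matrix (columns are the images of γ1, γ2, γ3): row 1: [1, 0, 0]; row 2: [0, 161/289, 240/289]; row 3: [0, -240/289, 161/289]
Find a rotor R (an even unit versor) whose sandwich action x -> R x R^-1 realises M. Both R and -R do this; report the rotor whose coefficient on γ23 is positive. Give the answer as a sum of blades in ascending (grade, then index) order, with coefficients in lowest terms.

Method: write R = a + b12*γ12 + b13*γ13 + b23*γ23 with a^2 + b12^2 + b13^2 + b23^2 = 1 (so R^-1 = ~R). Expanding the columns R e_j ~R gives tr M = 4a^2 - 1 and, from the antisymmetric part, M21 - M12 = -4a*b12, M13 - M31 = 4a*b13, M32 - M23 = -4a*b23.
Here tr M = 611/289, so a^2 = (1 + tr M)/4 = 225/289 and a = ±15/17. Taking a = 15/17: M21 - M12 = 0, M13 - M31 = 0, M32 - M23 = -480/289, giving b12 = 0, b13 = 0, b23 = 8/17, i.e. R = 15/17 + 8/17*γ23.
Its γ23 coefficient is already positive.
Answer: 15/17 + 8/17*γ23. Key observation: the double cover Spin(3) -> SO(3) sends R and -R to the same matrix (trace 611/289 here), so the stated sign of the γ23 coefficient is what selects one sheet.
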